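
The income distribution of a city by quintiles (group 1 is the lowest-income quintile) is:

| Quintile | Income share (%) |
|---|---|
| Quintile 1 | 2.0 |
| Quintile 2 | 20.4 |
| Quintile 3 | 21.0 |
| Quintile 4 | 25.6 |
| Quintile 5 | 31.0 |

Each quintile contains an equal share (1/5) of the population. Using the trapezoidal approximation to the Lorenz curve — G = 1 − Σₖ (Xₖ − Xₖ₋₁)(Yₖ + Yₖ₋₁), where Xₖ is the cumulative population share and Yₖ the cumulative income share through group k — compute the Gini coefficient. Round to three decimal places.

0.253

Cumulative income shares Yₖ: 0.0200, 0.2240, 0.4340, 0.6900, 1.0000
Σ (Xₖ−Xₖ₋₁)(Yₖ+Yₖ₋₁) = (1/5)(0.0200+0.0000) + (1/5)(0.2240+0.0200) + (1/5)(0.4340+0.2240) + (1/5)(0.6900+0.4340) + (1/5)(1.0000+0.6900)
  = 0.0040 + 0.0488 + 0.1316 + 0.2248 + 0.3380 = 0.7472
G = 1 − 0.7472 = 0.2528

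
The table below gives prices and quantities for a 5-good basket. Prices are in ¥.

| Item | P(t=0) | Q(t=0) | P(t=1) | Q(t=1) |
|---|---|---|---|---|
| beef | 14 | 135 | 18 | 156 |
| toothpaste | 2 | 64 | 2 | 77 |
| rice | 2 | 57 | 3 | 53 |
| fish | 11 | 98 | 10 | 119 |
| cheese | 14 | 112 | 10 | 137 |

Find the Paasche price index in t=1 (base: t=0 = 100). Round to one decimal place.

Paasche price index uses current-period quantities as weights.
ΣP(t=1)·Q(t=1) = 18×156 + 2×77 + 3×53 + 10×119 + 10×137 = 2808 + 154 + 159 + 1190 + 1370 = 5681
ΣP(t=0)·Q(t=1) = 14×156 + 2×77 + 2×53 + 11×119 + 14×137 = 2184 + 154 + 106 + 1309 + 1918 = 5671
Index = 5681 / 5671 × 100 = 100.1763

100.2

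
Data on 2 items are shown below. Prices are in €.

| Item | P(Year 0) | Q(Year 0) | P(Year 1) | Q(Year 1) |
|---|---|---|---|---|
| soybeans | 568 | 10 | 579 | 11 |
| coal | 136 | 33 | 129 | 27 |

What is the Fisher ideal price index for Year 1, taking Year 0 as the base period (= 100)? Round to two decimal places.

Laspeyres component (base-period weights):
ΣP(Year 1)Q(Year 0) = 579×10 + 129×33 = 5790 + 4257 = 10047
ΣP(Year 0)Q(Year 0) = 568×10 + 136×33 = 5680 + 4488 = 10168
L = 10047 / 10168 × 100 = 98.8100
Paasche component (current-period weights):
ΣP(Year 1)Q(Year 1) = 579×11 + 129×27 = 6369 + 3483 = 9852
ΣP(Year 0)Q(Year 1) = 568×11 + 136×27 = 6248 + 3672 = 9920
P = 9852 / 9920 × 100 = 99.3145
Fisher = √(L × P) = √(98.8100 × 99.3145) = 99.0619

99.06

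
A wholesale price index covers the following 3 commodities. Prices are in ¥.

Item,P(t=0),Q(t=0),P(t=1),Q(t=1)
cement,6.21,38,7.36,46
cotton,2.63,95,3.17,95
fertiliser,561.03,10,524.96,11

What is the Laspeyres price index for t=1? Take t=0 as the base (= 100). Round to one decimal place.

95.6

Laspeyres price index uses base-period quantities as weights.
ΣP(t=1)·Q(t=0) = 7.36×38 + 3.17×95 + 524.96×10 = 279.68 + 301.15 + 5249.6 = 5830.43
ΣP(t=0)·Q(t=0) = 6.21×38 + 2.63×95 + 561.03×10 = 235.98 + 249.85 + 5610.3 = 6096.13
Index = 5830.43 / 6096.13 × 100 = 95.6415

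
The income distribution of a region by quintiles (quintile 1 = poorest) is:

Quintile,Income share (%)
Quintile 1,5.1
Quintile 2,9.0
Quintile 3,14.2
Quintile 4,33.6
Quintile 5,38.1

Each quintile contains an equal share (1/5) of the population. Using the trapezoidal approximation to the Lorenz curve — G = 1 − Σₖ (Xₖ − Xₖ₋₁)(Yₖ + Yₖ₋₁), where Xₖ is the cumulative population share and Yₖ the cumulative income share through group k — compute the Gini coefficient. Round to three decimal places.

0.362

Cumulative income shares Yₖ: 0.0510, 0.1410, 0.2830, 0.6190, 1.0000
Σ (Xₖ−Xₖ₋₁)(Yₖ+Yₖ₋₁) = (1/5)(0.0510+0.0000) + (1/5)(0.1410+0.0510) + (1/5)(0.2830+0.1410) + (1/5)(0.6190+0.2830) + (1/5)(1.0000+0.6190)
  = 0.0102 + 0.0384 + 0.0848 + 0.1804 + 0.3238 = 0.6376
G = 1 − 0.6376 = 0.3624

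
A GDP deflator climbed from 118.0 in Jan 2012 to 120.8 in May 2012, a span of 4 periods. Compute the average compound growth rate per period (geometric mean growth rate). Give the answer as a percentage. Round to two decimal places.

0.59%

Growth factor = (120.8/118.0)^(1/4) = (1.023729)^(1/4) = 1.005880
Growth rate = 1.005880 − 1 = 0.005880 = 0.5880%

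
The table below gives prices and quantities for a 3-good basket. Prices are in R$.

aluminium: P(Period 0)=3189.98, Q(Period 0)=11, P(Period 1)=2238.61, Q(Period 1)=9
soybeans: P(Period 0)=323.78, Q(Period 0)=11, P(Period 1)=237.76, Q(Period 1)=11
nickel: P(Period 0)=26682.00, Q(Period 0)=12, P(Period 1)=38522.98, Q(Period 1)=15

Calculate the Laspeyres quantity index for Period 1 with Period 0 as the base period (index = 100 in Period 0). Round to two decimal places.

Laspeyres quantity index uses base-period prices as weights.
ΣP(Period 0)·Q(Period 1) = 3189.98×9 + 323.78×11 + 26682.00×15 = 28709.82 + 3561.58 + 400230 = 432501.4
ΣP(Period 0)·Q(Period 0) = 3189.98×11 + 323.78×11 + 26682.00×12 = 35089.78 + 3561.58 + 320184 = 358835.36
Index = 432501.4 / 358835.36 × 100 = 120.5292

120.53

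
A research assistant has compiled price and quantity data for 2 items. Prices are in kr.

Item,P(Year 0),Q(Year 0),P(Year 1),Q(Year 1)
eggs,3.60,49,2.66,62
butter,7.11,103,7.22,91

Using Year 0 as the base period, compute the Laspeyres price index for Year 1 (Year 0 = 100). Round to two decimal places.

Laspeyres price index uses base-period quantities as weights.
ΣP(Year 1)·Q(Year 0) = 2.66×49 + 7.22×103 = 130.34 + 743.66 = 874
ΣP(Year 0)·Q(Year 0) = 3.60×49 + 7.11×103 = 176.4 + 732.33 = 908.73
Index = 874 / 908.73 × 100 = 96.1782

96.18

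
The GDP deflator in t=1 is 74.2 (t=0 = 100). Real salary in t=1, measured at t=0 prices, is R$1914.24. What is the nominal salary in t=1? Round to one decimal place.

1420.4

Nominal = Real × (Index/100) = 1914.24 × (74.2/100)
        = 1914.24 × 0.742 = 1420.3661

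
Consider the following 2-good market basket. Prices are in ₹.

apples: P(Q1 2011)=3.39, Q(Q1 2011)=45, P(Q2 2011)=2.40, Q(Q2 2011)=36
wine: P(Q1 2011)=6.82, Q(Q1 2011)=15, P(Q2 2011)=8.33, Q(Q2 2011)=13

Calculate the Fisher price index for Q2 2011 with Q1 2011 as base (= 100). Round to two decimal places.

91.90

Laspeyres component (base-period weights):
ΣP(Q2 2011)Q(Q1 2011) = 2.40×45 + 8.33×15 = 108 + 124.95 = 232.95
ΣP(Q1 2011)Q(Q1 2011) = 3.39×45 + 6.82×15 = 152.55 + 102.3 = 254.85
L = 232.95 / 254.85 × 100 = 91.4067
Paasche component (current-period weights):
ΣP(Q2 2011)Q(Q2 2011) = 2.40×36 + 8.33×13 = 86.4 + 108.29 = 194.69
ΣP(Q1 2011)Q(Q2 2011) = 3.39×36 + 6.82×13 = 122.04 + 88.66 = 210.7
P = 194.69 / 210.7 × 100 = 92.4015
Fisher = √(L × P) = √(91.4067 × 92.4015) = 91.9028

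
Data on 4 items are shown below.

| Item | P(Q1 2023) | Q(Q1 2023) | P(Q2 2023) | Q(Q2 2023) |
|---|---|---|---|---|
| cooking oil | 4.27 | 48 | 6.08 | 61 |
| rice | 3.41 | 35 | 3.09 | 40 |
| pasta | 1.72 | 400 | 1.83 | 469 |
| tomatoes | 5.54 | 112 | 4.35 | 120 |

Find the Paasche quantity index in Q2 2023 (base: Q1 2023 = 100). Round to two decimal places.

115.78

Paasche quantity index uses current-period prices as weights.
ΣP(Q2 2023)·Q(Q2 2023) = 6.08×61 + 3.09×40 + 1.83×469 + 4.35×120 = 370.88 + 123.6 + 858.27 + 522 = 1874.75
ΣP(Q2 2023)·Q(Q1 2023) = 6.08×48 + 3.09×35 + 1.83×400 + 4.35×112 = 291.84 + 108.15 + 732 + 487.2 = 1619.19
Index = 1874.75 / 1619.19 × 100 = 115.7832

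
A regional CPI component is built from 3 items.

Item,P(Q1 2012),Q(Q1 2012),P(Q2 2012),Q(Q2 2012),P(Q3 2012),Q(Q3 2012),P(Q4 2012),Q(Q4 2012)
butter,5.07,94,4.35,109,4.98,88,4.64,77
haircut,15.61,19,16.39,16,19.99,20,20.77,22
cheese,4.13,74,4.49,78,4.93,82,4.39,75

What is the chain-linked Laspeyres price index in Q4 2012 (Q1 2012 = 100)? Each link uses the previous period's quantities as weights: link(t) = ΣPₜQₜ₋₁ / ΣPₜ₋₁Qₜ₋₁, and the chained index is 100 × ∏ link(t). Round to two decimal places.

Link Q1 2012→Q2 2012:
ΣP(Q2 2012)Q(Q1 2012) = 4.35×94 + 16.39×19 + 4.49×74 = 408.9 + 311.41 + 332.26 = 1052.57
ΣP(Q1 2012)Q(Q1 2012) = 5.07×94 + 15.61×19 + 4.13×74 = 476.58 + 296.59 + 305.62 = 1078.79
link = 1052.57/1078.79 = 0.975695
Link Q2 2012→Q3 2012:
ΣP(Q3 2012)Q(Q2 2012) = 4.98×109 + 19.99×16 + 4.93×78 = 542.82 + 319.84 + 384.54 = 1247.2
ΣP(Q2 2012)Q(Q2 2012) = 4.35×109 + 16.39×16 + 4.49×78 = 474.15 + 262.24 + 350.22 = 1086.61
link = 1247.2/1086.61 = 1.147790
Link Q3 2012→Q4 2012:
ΣP(Q4 2012)Q(Q3 2012) = 4.64×88 + 20.77×20 + 4.39×82 = 408.32 + 415.4 + 359.98 = 1183.7
ΣP(Q3 2012)Q(Q3 2012) = 4.98×88 + 19.99×20 + 4.93×82 = 438.24 + 399.8 + 404.26 = 1242.3
link = 1183.7/1242.3 = 0.952829
Chained index = 100 × 0.975695 × 1.147790 × 0.952829 = 106.7067

106.71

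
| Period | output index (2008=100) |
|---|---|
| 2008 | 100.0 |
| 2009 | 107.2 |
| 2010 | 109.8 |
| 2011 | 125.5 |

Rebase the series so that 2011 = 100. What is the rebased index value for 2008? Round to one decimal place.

79.7

Rebased(2008) = 100.0 / 125.5 × 100 = 79.6813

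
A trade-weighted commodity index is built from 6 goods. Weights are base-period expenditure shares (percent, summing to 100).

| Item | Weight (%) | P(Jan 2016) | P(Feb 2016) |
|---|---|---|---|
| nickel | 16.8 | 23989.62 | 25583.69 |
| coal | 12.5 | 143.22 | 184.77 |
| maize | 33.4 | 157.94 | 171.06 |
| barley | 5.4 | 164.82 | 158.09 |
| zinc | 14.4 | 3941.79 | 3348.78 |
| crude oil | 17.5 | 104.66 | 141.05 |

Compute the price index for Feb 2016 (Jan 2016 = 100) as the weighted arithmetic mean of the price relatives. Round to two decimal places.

111.22

nickel: 16.8 × (25583.69/23989.62) = 16.8 × 1.066448 = 17.9163
coal: 12.5 × (184.77/143.22) = 12.5 × 1.290113 = 16.1264
maize: 33.4 × (171.06/157.94) = 33.4 × 1.083070 = 36.1745
barley: 5.4 × (158.09/164.82) = 5.4 × 0.959168 = 5.1795
zinc: 14.4 × (3348.78/3941.79) = 14.4 × 0.849558 = 12.2336
crude oil: 17.5 × (141.05/104.66) = 17.5 × 1.347697 = 23.5847
Index = Σ wᵢ·(p₁ᵢ/p₀ᵢ) = 17.9163 + 16.1264 + 36.1745 + 5.1795 + 12.2336 + 23.5847 = 111.2151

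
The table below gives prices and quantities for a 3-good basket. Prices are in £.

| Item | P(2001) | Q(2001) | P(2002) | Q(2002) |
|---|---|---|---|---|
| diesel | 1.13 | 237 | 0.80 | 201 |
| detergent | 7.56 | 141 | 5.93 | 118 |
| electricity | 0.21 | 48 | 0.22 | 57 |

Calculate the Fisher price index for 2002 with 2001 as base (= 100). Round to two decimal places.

Laspeyres component (base-period weights):
ΣP(2002)Q(2001) = 0.80×237 + 5.93×141 + 0.22×48 = 189.6 + 836.13 + 10.56 = 1036.29
ΣP(2001)Q(2001) = 1.13×237 + 7.56×141 + 0.21×48 = 267.81 + 1065.96 + 10.08 = 1343.85
L = 1036.29 / 1343.85 × 100 = 77.1135
Paasche component (current-period weights):
ΣP(2002)Q(2002) = 0.80×201 + 5.93×118 + 0.22×57 = 160.8 + 699.74 + 12.54 = 873.08
ΣP(2001)Q(2002) = 1.13×201 + 7.56×118 + 0.21×57 = 227.13 + 892.08 + 11.97 = 1131.18
P = 873.08 / 1131.18 × 100 = 77.1831
Fisher = √(L × P) = √(77.1135 × 77.1831) = 77.1483

77.15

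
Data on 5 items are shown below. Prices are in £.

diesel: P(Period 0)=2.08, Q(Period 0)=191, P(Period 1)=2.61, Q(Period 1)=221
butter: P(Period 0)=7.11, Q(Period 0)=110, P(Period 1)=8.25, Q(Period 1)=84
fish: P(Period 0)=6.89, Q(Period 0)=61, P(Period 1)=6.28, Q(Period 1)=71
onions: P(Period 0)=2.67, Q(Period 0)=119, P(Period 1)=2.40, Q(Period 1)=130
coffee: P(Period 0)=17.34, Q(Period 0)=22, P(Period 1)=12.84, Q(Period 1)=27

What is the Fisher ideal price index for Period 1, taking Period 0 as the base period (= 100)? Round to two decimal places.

101.54

Laspeyres component (base-period weights):
ΣP(Period 1)Q(Period 0) = 2.61×191 + 8.25×110 + 6.28×61 + 2.40×119 + 12.84×22 = 498.51 + 907.5 + 383.08 + 285.6 + 282.48 = 2357.17
ΣP(Period 0)Q(Period 0) = 2.08×191 + 7.11×110 + 6.89×61 + 2.67×119 + 17.34×22 = 397.28 + 782.1 + 420.29 + 317.73 + 381.48 = 2298.88
L = 2357.17 / 2298.88 × 100 = 102.5356
Paasche component (current-period weights):
ΣP(Period 1)Q(Period 1) = 2.61×221 + 8.25×84 + 6.28×71 + 2.40×130 + 12.84×27 = 576.81 + 693 + 445.88 + 312 + 346.68 = 2374.37
ΣP(Period 0)Q(Period 1) = 2.08×221 + 7.11×84 + 6.89×71 + 2.67×130 + 17.34×27 = 459.68 + 597.24 + 489.19 + 347.1 + 468.18 = 2361.39
P = 2374.37 / 2361.39 × 100 = 100.5497
Fisher = √(L × P) = √(102.5356 × 100.5497) = 101.5378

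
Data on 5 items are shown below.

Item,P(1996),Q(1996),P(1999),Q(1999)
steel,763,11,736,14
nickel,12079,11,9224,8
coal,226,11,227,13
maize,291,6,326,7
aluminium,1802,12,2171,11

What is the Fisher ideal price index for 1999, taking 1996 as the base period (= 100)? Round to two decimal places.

Laspeyres component (base-period weights):
ΣP(1999)Q(1996) = 736×11 + 9224×11 + 227×11 + 326×6 + 2171×12 = 8096 + 101464 + 2497 + 1956 + 26052 = 140065
ΣP(1996)Q(1996) = 763×11 + 12079×11 + 226×11 + 291×6 + 1802×12 = 8393 + 132869 + 2486 + 1746 + 21624 = 167118
L = 140065 / 167118 × 100 = 83.8120
Paasche component (current-period weights):
ΣP(1999)Q(1999) = 736×14 + 9224×8 + 227×13 + 326×7 + 2171×11 = 10304 + 73792 + 2951 + 2282 + 23881 = 113210
ΣP(1996)Q(1999) = 763×14 + 12079×8 + 226×13 + 291×7 + 1802×11 = 10682 + 96632 + 2938 + 2037 + 19822 = 132111
P = 113210 / 132111 × 100 = 85.6931
Fisher = √(L × P) = √(83.8120 × 85.6931) = 84.7473

84.75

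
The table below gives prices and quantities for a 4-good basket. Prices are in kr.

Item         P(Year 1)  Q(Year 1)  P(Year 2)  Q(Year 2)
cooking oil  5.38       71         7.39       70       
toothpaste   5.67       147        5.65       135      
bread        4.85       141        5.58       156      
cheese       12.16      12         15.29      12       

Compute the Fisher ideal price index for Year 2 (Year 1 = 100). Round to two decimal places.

Laspeyres component (base-period weights):
ΣP(Year 2)Q(Year 1) = 7.39×71 + 5.65×147 + 5.58×141 + 15.29×12 = 524.69 + 830.55 + 786.78 + 183.48 = 2325.5
ΣP(Year 1)Q(Year 1) = 5.38×71 + 5.67×147 + 4.85×141 + 12.16×12 = 381.98 + 833.49 + 683.85 + 145.92 = 2045.24
L = 2325.5 / 2045.24 × 100 = 113.7030
Paasche component (current-period weights):
ΣP(Year 2)Q(Year 2) = 7.39×70 + 5.65×135 + 5.58×156 + 15.29×12 = 517.3 + 762.75 + 870.48 + 183.48 = 2334.01
ΣP(Year 1)Q(Year 2) = 5.38×70 + 5.67×135 + 4.85×156 + 12.16×12 = 376.6 + 765.45 + 756.6 + 145.92 = 2044.57
P = 2334.01 / 2044.57 × 100 = 114.1565
Fisher = √(L × P) = √(113.7030 × 114.1565) = 113.9296

113.93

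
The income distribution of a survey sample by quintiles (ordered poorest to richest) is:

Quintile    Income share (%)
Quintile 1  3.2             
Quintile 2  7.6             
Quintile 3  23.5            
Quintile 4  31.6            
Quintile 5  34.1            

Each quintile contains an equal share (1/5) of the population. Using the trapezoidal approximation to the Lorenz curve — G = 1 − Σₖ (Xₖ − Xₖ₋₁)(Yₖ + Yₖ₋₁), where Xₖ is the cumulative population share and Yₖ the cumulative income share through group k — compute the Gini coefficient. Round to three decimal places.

Cumulative income shares Yₖ: 0.0320, 0.1080, 0.3430, 0.6590, 1.0000
Σ (Xₖ−Xₖ₋₁)(Yₖ+Yₖ₋₁) = (1/5)(0.0320+0.0000) + (1/5)(0.1080+0.0320) + (1/5)(0.3430+0.1080) + (1/5)(0.6590+0.3430) + (1/5)(1.0000+0.6590)
  = 0.0064 + 0.0280 + 0.0902 + 0.2004 + 0.3318 = 0.6568
G = 1 − 0.6568 = 0.3432

0.343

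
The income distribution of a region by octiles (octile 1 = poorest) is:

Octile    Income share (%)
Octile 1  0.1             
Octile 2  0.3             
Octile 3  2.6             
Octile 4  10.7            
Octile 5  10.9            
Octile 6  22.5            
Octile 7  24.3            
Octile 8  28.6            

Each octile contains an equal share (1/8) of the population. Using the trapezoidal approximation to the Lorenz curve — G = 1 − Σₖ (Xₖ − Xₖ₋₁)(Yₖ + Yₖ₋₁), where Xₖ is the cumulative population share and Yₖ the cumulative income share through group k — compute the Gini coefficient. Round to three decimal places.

Cumulative income shares Yₖ: 0.0010, 0.0040, 0.0300, 0.1370, 0.2460, 0.4710, 0.7140, 1.0000
Σ (Xₖ−Xₖ₋₁)(Yₖ+Yₖ₋₁) = (1/8)(0.0010+0.0000) + (1/8)(0.0040+0.0010) + (1/8)(0.0300+0.0040) + (1/8)(0.1370+0.0300) + (1/8)(0.2460+0.1370) + (1/8)(0.4710+0.2460) + (1/8)(0.7140+0.4710) + (1/8)(1.0000+0.7140)
  = 0.0001 + 0.0006 + 0.0043 + 0.0209 + 0.0479 + 0.0896 + 0.1481 + 0.2142 = 0.5258
G = 1 − 0.5258 = 0.4742

0.474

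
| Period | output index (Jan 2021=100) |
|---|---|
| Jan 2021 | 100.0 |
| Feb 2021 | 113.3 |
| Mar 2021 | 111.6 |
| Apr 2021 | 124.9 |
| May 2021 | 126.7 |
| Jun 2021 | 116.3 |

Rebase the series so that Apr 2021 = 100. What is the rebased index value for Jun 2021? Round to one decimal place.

93.1

Rebased(Jun 2021) = 116.3 / 124.9 × 100 = 93.1145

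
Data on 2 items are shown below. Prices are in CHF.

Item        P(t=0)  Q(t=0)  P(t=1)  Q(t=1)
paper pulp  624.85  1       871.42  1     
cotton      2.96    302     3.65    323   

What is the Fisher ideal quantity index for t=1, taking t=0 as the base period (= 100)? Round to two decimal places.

Laspeyres component (base-period weights):
ΣP(t=0)Q(t=1) = 624.85×1 + 2.96×323 = 624.85 + 956.08 = 1580.93
ΣP(t=0)Q(t=0) = 624.85×1 + 2.96×302 = 624.85 + 893.92 = 1518.77
L = 1580.93 / 1518.77 × 100 = 104.0928
Paasche component (current-period weights):
ΣP(t=1)Q(t=1) = 871.42×1 + 3.65×323 = 871.42 + 1178.95 = 2050.37
ΣP(t=1)Q(t=0) = 871.42×1 + 3.65×302 = 871.42 + 1102.3 = 1973.72
P = 2050.37 / 1973.72 × 100 = 103.8835
Fisher = √(L × P) = √(104.0928 × 103.8835) = 103.9881

103.99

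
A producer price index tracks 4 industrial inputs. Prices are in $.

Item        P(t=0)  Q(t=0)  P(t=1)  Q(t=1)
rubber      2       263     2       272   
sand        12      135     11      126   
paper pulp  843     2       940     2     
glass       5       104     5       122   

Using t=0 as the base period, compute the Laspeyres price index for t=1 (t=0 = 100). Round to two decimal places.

Laspeyres price index uses base-period quantities as weights.
ΣP(t=1)·Q(t=0) = 2×263 + 11×135 + 940×2 + 5×104 = 526 + 1485 + 1880 + 520 = 4411
ΣP(t=0)·Q(t=0) = 2×263 + 12×135 + 843×2 + 5×104 = 526 + 1620 + 1686 + 520 = 4352
Index = 4411 / 4352 × 100 = 101.3557

101.36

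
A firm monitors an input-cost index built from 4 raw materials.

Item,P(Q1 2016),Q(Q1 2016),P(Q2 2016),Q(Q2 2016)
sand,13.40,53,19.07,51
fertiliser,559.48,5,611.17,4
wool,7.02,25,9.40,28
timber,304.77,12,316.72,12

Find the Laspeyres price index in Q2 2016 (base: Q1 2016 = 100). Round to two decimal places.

Laspeyres price index uses base-period quantities as weights.
ΣP(Q2 2016)·Q(Q1 2016) = 19.07×53 + 611.17×5 + 9.40×25 + 316.72×12 = 1010.71 + 3055.85 + 235 + 3800.64 = 8102.2
ΣP(Q1 2016)·Q(Q1 2016) = 13.40×53 + 559.48×5 + 7.02×25 + 304.77×12 = 710.2 + 2797.4 + 175.5 + 3657.24 = 7340.34
Index = 8102.2 / 7340.34 × 100 = 110.3791

110.38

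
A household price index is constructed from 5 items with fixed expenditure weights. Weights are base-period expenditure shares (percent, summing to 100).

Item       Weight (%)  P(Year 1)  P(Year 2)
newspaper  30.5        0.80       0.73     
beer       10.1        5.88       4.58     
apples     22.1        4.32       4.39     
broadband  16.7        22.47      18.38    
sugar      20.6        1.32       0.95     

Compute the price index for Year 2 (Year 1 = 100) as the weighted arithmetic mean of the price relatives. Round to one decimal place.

newspaper: 30.5 × (0.73/0.80) = 30.5 × 0.912500 = 27.8313
beer: 10.1 × (4.58/5.88) = 10.1 × 0.778912 = 7.8670
apples: 22.1 × (4.39/4.32) = 22.1 × 1.016204 = 22.4581
broadband: 16.7 × (18.38/22.47) = 16.7 × 0.817980 = 13.6603
sugar: 20.6 × (0.95/1.32) = 20.6 × 0.719697 = 14.8258
Index = Σ wᵢ·(p₁ᵢ/p₀ᵢ) = 27.8313 + 7.8670 + 22.4581 + 13.6603 + 14.8258 = 86.6424

86.6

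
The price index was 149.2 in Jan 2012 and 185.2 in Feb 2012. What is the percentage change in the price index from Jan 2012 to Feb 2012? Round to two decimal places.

Change = (185.2 − 149.2) / 149.2 × 100
       = 36.0 / 149.2 × 100 = 24.1287%

24.13%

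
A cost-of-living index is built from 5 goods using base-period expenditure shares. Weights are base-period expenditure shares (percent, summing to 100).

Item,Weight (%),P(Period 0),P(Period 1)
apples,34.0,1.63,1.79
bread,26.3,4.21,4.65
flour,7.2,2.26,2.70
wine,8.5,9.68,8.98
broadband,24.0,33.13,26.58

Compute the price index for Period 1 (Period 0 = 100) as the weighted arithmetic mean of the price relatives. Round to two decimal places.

apples: 34.0 × (1.79/1.63) = 34.0 × 1.098160 = 37.3374
bread: 26.3 × (4.65/4.21) = 26.3 × 1.104513 = 29.0487
flour: 7.2 × (2.70/2.26) = 7.2 × 1.194690 = 8.6018
wine: 8.5 × (8.98/9.68) = 8.5 × 0.927686 = 7.8853
broadband: 24.0 × (26.58/33.13) = 24.0 × 0.802294 = 19.2551
Index = Σ wᵢ·(p₁ᵢ/p₀ᵢ) = 37.3374 + 29.0487 + 8.6018 + 7.8853 + 19.2551 = 102.1283

102.13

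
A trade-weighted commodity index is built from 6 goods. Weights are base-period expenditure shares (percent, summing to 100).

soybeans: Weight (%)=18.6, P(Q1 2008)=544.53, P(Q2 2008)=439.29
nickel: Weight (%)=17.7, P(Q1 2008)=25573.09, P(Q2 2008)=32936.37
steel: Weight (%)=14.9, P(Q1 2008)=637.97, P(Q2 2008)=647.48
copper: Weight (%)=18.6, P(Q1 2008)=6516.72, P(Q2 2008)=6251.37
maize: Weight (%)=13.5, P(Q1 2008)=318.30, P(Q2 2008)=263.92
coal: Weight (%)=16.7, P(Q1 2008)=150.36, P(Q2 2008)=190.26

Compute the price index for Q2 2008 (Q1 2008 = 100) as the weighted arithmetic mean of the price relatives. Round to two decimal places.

103.09

soybeans: 18.6 × (439.29/544.53) = 18.6 × 0.806732 = 15.0052
nickel: 17.7 × (32936.37/25573.09) = 17.7 × 1.287931 = 22.7964
steel: 14.9 × (647.48/637.97) = 14.9 × 1.014907 = 15.1221
copper: 18.6 × (6251.37/6516.72) = 18.6 × 0.959282 = 17.8426
maize: 13.5 × (263.92/318.30) = 13.5 × 0.829155 = 11.1936
coal: 16.7 × (190.26/150.36) = 16.7 × 1.265363 = 21.1316
Index = Σ wᵢ·(p₁ᵢ/p₀ᵢ) = 15.0052 + 22.7964 + 15.1221 + 17.8426 + 11.1936 + 21.1316 = 103.0915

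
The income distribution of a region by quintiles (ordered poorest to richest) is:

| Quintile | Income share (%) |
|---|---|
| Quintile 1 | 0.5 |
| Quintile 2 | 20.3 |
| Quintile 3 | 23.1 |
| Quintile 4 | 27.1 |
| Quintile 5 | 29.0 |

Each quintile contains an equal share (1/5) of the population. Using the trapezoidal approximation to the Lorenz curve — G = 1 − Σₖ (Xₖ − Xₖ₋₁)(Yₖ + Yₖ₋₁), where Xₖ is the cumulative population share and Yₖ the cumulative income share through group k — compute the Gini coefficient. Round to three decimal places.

Cumulative income shares Yₖ: 0.0050, 0.2080, 0.4390, 0.7100, 1.0000
Σ (Xₖ−Xₖ₋₁)(Yₖ+Yₖ₋₁) = (1/5)(0.0050+0.0000) + (1/5)(0.2080+0.0050) + (1/5)(0.4390+0.2080) + (1/5)(0.7100+0.4390) + (1/5)(1.0000+0.7100)
  = 0.0010 + 0.0426 + 0.1294 + 0.2298 + 0.3420 = 0.7448
G = 1 − 0.7448 = 0.2552

0.255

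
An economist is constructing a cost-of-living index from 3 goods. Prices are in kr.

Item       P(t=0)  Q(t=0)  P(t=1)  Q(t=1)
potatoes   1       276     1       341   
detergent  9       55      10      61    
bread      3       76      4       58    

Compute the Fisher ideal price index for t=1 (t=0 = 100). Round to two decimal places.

Laspeyres component (base-period weights):
ΣP(t=1)Q(t=0) = 1×276 + 10×55 + 4×76 = 276 + 550 + 304 = 1130
ΣP(t=0)Q(t=0) = 1×276 + 9×55 + 3×76 = 276 + 495 + 228 = 999
L = 1130 / 999 × 100 = 113.1131
Paasche component (current-period weights):
ΣP(t=1)Q(t=1) = 1×341 + 10×61 + 4×58 = 341 + 610 + 232 = 1183
ΣP(t=0)Q(t=1) = 1×341 + 9×61 + 3×58 = 341 + 549 + 174 = 1064
P = 1183 / 1064 × 100 = 111.1842
Fisher = √(L × P) = √(113.1131 × 111.1842) = 112.1445

112.14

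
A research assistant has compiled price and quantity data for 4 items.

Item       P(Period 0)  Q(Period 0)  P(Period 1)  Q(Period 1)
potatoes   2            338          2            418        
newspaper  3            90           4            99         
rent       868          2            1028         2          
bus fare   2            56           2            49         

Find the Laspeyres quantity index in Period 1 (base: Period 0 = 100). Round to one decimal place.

Laspeyres quantity index uses base-period prices as weights.
ΣP(Period 0)·Q(Period 1) = 2×418 + 3×99 + 868×2 + 2×49 = 836 + 297 + 1736 + 98 = 2967
ΣP(Period 0)·Q(Period 0) = 2×338 + 3×90 + 868×2 + 2×56 = 676 + 270 + 1736 + 112 = 2794
Index = 2967 / 2794 × 100 = 106.1918

106.2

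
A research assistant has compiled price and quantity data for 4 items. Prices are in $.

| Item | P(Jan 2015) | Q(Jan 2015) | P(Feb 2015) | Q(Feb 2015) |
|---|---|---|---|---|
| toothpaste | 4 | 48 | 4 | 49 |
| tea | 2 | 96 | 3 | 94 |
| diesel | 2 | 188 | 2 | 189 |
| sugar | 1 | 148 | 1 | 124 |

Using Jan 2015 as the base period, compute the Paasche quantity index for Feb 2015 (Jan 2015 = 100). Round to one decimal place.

Paasche quantity index uses current-period prices as weights.
ΣP(Feb 2015)·Q(Feb 2015) = 4×49 + 3×94 + 2×189 + 1×124 = 196 + 282 + 378 + 124 = 980
ΣP(Feb 2015)·Q(Jan 2015) = 4×48 + 3×96 + 2×188 + 1×148 = 192 + 288 + 376 + 148 = 1004
Index = 980 / 1004 × 100 = 97.6096

97.6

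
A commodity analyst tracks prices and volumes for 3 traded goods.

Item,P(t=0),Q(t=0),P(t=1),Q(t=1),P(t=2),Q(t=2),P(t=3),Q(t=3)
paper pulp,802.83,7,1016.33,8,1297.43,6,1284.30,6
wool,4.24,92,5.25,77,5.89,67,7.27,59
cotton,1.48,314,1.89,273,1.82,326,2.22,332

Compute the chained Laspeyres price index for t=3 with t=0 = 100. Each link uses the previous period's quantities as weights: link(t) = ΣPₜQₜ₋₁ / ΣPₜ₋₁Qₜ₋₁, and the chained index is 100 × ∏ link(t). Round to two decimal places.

Link t=0→t=1:
ΣP(t=1)Q(t=0) = 1016.33×7 + 5.25×92 + 1.89×314 = 7114.31 + 483 + 593.46 = 8190.77
ΣP(t=0)Q(t=0) = 802.83×7 + 4.24×92 + 1.48×314 = 5619.81 + 390.08 + 464.72 = 6474.61
link = 8190.77/6474.61 = 1.265060
Link t=1→t=2:
ΣP(t=2)Q(t=1) = 1297.43×8 + 5.89×77 + 1.82×273 = 10379.44 + 453.53 + 496.86 = 11329.83
ΣP(t=1)Q(t=1) = 1016.33×8 + 5.25×77 + 1.89×273 = 8130.64 + 404.25 + 515.97 = 9050.86
link = 11329.83/9050.86 = 1.251796
Link t=2→t=3:
ΣP(t=3)Q(t=2) = 1284.30×6 + 7.27×67 + 2.22×326 = 7705.8 + 487.09 + 723.72 = 8916.61
ΣP(t=2)Q(t=2) = 1297.43×6 + 5.89×67 + 1.82×326 = 7784.58 + 394.63 + 593.32 = 8772.53
link = 8916.61/8772.53 = 1.016424
Chained index = 100 × 1.265060 × 1.251796 × 1.016424 = 160.9606

160.96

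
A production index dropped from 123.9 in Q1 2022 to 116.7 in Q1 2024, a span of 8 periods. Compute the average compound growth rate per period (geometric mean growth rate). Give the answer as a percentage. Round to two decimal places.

-0.75%

Growth factor = (116.7/123.9)^(1/8) = (0.941889)^(1/8) = 0.992544
Growth rate = 0.992544 − 1 = -0.007456 = -0.7456%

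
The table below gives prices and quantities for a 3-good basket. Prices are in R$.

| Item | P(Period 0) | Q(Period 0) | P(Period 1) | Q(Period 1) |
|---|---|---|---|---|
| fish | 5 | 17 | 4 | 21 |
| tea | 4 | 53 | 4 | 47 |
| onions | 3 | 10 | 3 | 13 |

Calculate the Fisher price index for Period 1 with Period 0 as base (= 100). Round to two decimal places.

Laspeyres component (base-period weights):
ΣP(Period 1)Q(Period 0) = 4×17 + 4×53 + 3×10 = 68 + 212 + 30 = 310
ΣP(Period 0)Q(Period 0) = 5×17 + 4×53 + 3×10 = 85 + 212 + 30 = 327
L = 310 / 327 × 100 = 94.8012
Paasche component (current-period weights):
ΣP(Period 1)Q(Period 1) = 4×21 + 4×47 + 3×13 = 84 + 188 + 39 = 311
ΣP(Period 0)Q(Period 1) = 5×21 + 4×47 + 3×13 = 105 + 188 + 39 = 332
P = 311 / 332 × 100 = 93.6747
Fisher = √(L × P) = √(94.8012 × 93.6747) = 94.2363

94.24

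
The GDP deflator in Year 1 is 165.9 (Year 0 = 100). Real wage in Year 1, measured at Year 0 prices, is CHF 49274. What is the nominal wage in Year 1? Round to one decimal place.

81745.6

Nominal = Real × (Index/100) = 49274 × (165.9/100)
        = 49274 × 1.659 = 81745.5660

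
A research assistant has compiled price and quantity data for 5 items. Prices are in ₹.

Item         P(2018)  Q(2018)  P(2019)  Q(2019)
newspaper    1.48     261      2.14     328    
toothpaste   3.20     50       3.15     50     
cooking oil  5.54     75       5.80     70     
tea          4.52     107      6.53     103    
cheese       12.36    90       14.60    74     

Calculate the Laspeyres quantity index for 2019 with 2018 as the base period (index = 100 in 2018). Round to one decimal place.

94.4

Laspeyres quantity index uses base-period prices as weights.
ΣP(2018)·Q(2019) = 1.48×328 + 3.20×50 + 5.54×70 + 4.52×103 + 12.36×74 = 485.44 + 160 + 387.8 + 465.56 + 914.64 = 2413.44
ΣP(2018)·Q(2018) = 1.48×261 + 3.20×50 + 5.54×75 + 4.52×107 + 12.36×90 = 386.28 + 160 + 415.5 + 483.64 + 1112.4 = 2557.82
Index = 2413.44 / 2557.82 × 100 = 94.3553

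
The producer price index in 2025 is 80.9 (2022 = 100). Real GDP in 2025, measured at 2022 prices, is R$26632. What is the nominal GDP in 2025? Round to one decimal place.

Nominal = Real × (Index/100) = 26632 × (80.9/100)
        = 26632 × 0.809 = 21545.2880

21545.3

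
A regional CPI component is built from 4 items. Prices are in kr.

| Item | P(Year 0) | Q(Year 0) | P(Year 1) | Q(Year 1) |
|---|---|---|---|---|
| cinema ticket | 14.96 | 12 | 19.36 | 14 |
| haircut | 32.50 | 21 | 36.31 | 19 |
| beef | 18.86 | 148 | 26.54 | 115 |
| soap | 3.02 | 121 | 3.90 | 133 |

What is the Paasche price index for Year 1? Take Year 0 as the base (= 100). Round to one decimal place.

Paasche price index uses current-period quantities as weights.
ΣP(Year 1)·Q(Year 1) = 19.36×14 + 36.31×19 + 26.54×115 + 3.90×133 = 271.04 + 689.89 + 3052.1 + 518.7 = 4531.73
ΣP(Year 0)·Q(Year 1) = 14.96×14 + 32.50×19 + 18.86×115 + 3.02×133 = 209.44 + 617.5 + 2168.9 + 401.66 = 3397.5
Index = 4531.73 / 3397.5 × 100 = 133.3843

133.4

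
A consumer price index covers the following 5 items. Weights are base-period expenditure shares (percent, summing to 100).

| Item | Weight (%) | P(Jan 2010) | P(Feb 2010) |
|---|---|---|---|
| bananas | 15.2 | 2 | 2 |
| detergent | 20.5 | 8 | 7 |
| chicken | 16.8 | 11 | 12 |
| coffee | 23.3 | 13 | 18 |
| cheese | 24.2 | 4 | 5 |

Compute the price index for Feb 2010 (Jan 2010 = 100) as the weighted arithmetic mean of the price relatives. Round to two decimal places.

bananas: 15.2 × (2/2) = 15.2 × 1.000000 = 15.2000
detergent: 20.5 × (7/8) = 20.5 × 0.875000 = 17.9375
chicken: 16.8 × (12/11) = 16.8 × 1.090909 = 18.3273
coffee: 23.3 × (18/13) = 23.3 × 1.384615 = 32.2615
cheese: 24.2 × (5/4) = 24.2 × 1.250000 = 30.2500
Index = Σ wᵢ·(p₁ᵢ/p₀ᵢ) = 15.2000 + 17.9375 + 18.3273 + 32.2615 + 30.2500 = 113.9763

113.98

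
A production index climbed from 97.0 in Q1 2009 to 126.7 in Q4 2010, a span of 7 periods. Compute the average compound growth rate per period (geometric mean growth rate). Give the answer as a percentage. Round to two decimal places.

Growth factor = (126.7/97.0)^(1/7) = (1.306186)^(1/7) = 1.038896
Growth rate = 1.038896 − 1 = 0.038896 = 3.8896%

3.89%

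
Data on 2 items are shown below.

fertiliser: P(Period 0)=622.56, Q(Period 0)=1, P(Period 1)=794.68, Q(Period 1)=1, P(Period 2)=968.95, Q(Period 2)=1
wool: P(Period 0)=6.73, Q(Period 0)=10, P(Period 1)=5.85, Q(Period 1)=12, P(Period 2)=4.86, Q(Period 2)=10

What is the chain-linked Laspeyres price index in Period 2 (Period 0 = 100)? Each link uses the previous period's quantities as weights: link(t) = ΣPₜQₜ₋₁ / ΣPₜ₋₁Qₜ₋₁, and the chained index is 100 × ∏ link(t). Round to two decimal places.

146.90

Link Period 0→Period 1:
ΣP(Period 1)Q(Period 0) = 794.68×1 + 5.85×10 = 794.68 + 58.5 = 853.18
ΣP(Period 0)Q(Period 0) = 622.56×1 + 6.73×10 = 622.56 + 67.3 = 689.86
link = 853.18/689.86 = 1.236744
Link Period 1→Period 2:
ΣP(Period 2)Q(Period 1) = 968.95×1 + 4.86×12 = 968.95 + 58.32 = 1027.27
ΣP(Period 1)Q(Period 1) = 794.68×1 + 5.85×12 = 794.68 + 70.2 = 864.88
link = 1027.27/864.88 = 1.187760
Chained index = 100 × 1.236744 × 1.187760 = 146.8955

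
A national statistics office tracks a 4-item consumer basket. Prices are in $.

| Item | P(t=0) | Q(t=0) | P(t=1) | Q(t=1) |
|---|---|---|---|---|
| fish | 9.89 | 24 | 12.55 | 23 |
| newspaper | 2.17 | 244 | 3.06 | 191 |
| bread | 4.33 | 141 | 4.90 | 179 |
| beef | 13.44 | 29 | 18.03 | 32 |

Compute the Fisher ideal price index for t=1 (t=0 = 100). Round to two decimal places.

126.98

Laspeyres component (base-period weights):
ΣP(t=1)Q(t=0) = 12.55×24 + 3.06×244 + 4.90×141 + 18.03×29 = 301.2 + 746.64 + 690.9 + 522.87 = 2261.61
ΣP(t=0)Q(t=0) = 9.89×24 + 2.17×244 + 4.33×141 + 13.44×29 = 237.36 + 529.48 + 610.53 + 389.76 = 1767.13
L = 2261.61 / 1767.13 × 100 = 127.9821
Paasche component (current-period weights):
ΣP(t=1)Q(t=1) = 12.55×23 + 3.06×191 + 4.90×179 + 18.03×32 = 288.65 + 584.46 + 877.1 + 576.96 = 2327.17
ΣP(t=0)Q(t=1) = 9.89×23 + 2.17×191 + 4.33×179 + 13.44×32 = 227.47 + 414.47 + 775.07 + 430.08 = 1847.09
P = 2327.17 / 1847.09 × 100 = 125.9912
Fisher = √(L × P) = √(127.9821 × 125.9912) = 126.9827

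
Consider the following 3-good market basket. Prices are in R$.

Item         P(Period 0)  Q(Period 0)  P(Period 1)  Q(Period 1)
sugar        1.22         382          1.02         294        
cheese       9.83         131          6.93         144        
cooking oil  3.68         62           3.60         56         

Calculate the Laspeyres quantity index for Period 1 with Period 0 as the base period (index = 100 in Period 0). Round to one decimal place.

99.9

Laspeyres quantity index uses base-period prices as weights.
ΣP(Period 0)·Q(Period 1) = 1.22×294 + 9.83×144 + 3.68×56 = 358.68 + 1415.52 + 206.08 = 1980.28
ΣP(Period 0)·Q(Period 0) = 1.22×382 + 9.83×131 + 3.68×62 = 466.04 + 1287.73 + 228.16 = 1981.93
Index = 1980.28 / 1981.93 × 100 = 99.9167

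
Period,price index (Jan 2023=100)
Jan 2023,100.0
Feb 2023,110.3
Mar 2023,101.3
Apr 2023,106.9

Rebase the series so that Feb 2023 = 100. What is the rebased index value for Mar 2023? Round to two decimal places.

Rebased(Mar 2023) = 101.3 / 110.3 × 100 = 91.8404

91.84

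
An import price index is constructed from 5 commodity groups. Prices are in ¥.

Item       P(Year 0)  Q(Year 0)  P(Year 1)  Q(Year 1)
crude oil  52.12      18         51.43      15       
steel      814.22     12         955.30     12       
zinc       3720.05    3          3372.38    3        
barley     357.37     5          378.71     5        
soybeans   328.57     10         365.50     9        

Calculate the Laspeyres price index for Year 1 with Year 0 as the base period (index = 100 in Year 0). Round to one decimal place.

Laspeyres price index uses base-period quantities as weights.
ΣP(Year 1)·Q(Year 0) = 51.43×18 + 955.30×12 + 3372.38×3 + 378.71×5 + 365.50×10 = 925.74 + 11463.6 + 10117.14 + 1893.55 + 3655 = 28055.03
ΣP(Year 0)·Q(Year 0) = 52.12×18 + 814.22×12 + 3720.05×3 + 357.37×5 + 328.57×10 = 938.16 + 9770.64 + 11160.15 + 1786.85 + 3285.7 = 26941.5
Index = 28055.03 / 26941.5 × 100 = 104.1331

104.1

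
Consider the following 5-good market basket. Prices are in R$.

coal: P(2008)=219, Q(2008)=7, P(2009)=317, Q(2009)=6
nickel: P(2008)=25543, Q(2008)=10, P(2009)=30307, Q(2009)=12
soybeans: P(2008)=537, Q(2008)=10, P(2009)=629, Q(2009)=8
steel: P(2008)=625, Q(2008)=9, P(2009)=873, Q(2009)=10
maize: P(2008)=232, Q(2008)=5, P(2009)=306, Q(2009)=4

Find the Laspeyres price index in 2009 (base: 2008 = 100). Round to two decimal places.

119.27

Laspeyres price index uses base-period quantities as weights.
ΣP(2009)·Q(2008) = 317×7 + 30307×10 + 629×10 + 873×9 + 306×5 = 2219 + 303070 + 6290 + 7857 + 1530 = 320966
ΣP(2008)·Q(2008) = 219×7 + 25543×10 + 537×10 + 625×9 + 232×5 = 1533 + 255430 + 5370 + 5625 + 1160 = 269118
Index = 320966 / 269118 × 100 = 119.2659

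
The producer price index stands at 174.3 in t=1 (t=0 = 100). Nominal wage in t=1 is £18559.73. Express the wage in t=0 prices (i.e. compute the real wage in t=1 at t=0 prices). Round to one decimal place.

Real = Nominal ÷ (Index/100) = 18559.73 ÷ (174.3/100)
     = 18559.73 ÷ 1.743 = 10648.1526

10648.2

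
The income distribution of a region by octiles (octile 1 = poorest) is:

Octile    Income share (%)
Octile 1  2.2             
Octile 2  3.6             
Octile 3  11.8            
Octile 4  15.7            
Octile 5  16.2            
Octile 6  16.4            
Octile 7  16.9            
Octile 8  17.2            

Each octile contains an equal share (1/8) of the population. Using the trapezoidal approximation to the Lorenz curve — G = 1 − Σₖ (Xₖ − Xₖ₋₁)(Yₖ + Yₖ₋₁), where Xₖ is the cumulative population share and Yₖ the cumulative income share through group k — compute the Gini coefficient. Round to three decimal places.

Cumulative income shares Yₖ: 0.0220, 0.0580, 0.1760, 0.3330, 0.4950, 0.6590, 0.8280, 1.0000
Σ (Xₖ−Xₖ₋₁)(Yₖ+Yₖ₋₁) = (1/8)(0.0220+0.0000) + (1/8)(0.0580+0.0220) + (1/8)(0.1760+0.0580) + (1/8)(0.3330+0.1760) + (1/8)(0.4950+0.3330) + (1/8)(0.6590+0.4950) + (1/8)(0.8280+0.6590) + (1/8)(1.0000+0.8280)
  = 0.0028 + 0.0100 + 0.0293 + 0.0636 + 0.1035 + 0.1442 + 0.1859 + 0.2285 = 0.7678
G = 1 − 0.7678 = 0.2322

0.232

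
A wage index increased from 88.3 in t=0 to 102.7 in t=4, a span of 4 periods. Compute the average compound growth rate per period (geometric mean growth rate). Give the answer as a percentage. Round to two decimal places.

3.85%

Growth factor = (102.7/88.3)^(1/4) = (1.163080)^(1/4) = 1.038490
Growth rate = 1.038490 − 1 = 0.038490 = 3.8490%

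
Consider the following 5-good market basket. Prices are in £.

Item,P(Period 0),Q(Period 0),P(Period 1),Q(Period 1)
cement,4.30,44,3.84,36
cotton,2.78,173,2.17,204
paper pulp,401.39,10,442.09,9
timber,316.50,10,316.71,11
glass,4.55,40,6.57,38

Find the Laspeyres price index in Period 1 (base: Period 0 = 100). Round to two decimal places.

Laspeyres price index uses base-period quantities as weights.
ΣP(Period 1)·Q(Period 0) = 3.84×44 + 2.17×173 + 442.09×10 + 316.71×10 + 6.57×40 = 168.96 + 375.41 + 4420.9 + 3167.1 + 262.8 = 8395.17
ΣP(Period 0)·Q(Period 0) = 4.30×44 + 2.78×173 + 401.39×10 + 316.50×10 + 4.55×40 = 189.2 + 480.94 + 4013.9 + 3165 + 182 = 8031.04
Index = 8395.17 / 8031.04 × 100 = 104.5340

104.53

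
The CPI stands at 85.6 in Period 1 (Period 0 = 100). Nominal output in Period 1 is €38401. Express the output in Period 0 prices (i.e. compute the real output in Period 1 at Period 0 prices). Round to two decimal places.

44860.98

Real = Nominal ÷ (Index/100) = 38401 ÷ (85.6/100)
     = 38401 ÷ 0.856 = 44860.9813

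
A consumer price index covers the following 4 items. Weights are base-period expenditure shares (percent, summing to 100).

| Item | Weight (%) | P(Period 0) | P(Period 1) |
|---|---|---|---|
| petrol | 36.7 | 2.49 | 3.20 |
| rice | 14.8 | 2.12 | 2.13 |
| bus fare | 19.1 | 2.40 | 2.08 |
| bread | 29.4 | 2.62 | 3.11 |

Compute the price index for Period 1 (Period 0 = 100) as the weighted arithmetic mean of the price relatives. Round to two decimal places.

113.49

petrol: 36.7 × (3.20/2.49) = 36.7 × 1.285141 = 47.1647
rice: 14.8 × (2.13/2.12) = 14.8 × 1.004717 = 14.8698
bus fare: 19.1 × (2.08/2.40) = 19.1 × 0.866667 = 16.5533
bread: 29.4 × (3.11/2.62) = 29.4 × 1.187023 = 34.8985
Index = Σ wᵢ·(p₁ᵢ/p₀ᵢ) = 47.1647 + 14.8698 + 16.5533 + 34.8985 = 113.4863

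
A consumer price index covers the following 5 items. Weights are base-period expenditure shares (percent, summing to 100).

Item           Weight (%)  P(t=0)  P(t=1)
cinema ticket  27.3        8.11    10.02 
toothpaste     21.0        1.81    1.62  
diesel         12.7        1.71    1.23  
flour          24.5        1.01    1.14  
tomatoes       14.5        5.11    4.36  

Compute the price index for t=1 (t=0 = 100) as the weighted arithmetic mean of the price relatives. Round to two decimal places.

cinema ticket: 27.3 × (10.02/8.11) = 27.3 × 1.235512 = 33.7295
toothpaste: 21.0 × (1.62/1.81) = 21.0 × 0.895028 = 18.7956
diesel: 12.7 × (1.23/1.71) = 12.7 × 0.719298 = 9.1351
flour: 24.5 × (1.14/1.01) = 24.5 × 1.128713 = 27.6535
tomatoes: 14.5 × (4.36/5.11) = 14.5 × 0.853229 = 12.3718
Index = Σ wᵢ·(p₁ᵢ/p₀ᵢ) = 33.7295 + 18.7956 + 9.1351 + 27.6535 + 12.3718 = 101.6854

101.69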